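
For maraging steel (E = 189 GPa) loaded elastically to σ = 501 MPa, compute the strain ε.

ε = σ/E = 501 / 189000 = 2.65×10⁻³.

2.65×10⁻³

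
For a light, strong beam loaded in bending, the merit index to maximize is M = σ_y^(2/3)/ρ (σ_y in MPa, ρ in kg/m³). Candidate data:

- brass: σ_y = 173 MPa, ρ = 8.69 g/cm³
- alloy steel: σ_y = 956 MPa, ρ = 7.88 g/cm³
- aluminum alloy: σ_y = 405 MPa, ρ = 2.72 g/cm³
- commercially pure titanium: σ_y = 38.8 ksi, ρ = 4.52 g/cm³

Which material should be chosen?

Normalizing units and computing the index:
  brass: σ_y = 173.0 MPa, ρ = 8690 kg/m³
  alloy steel: σ_y = 956.0 MPa, ρ = 7880 kg/m³
  aluminum alloy: σ_y = 405.0 MPa, ρ = 2720 kg/m³
  commercially pure titanium: σ_y = 267.5 MPa, ρ = 4520 kg/m³
  aluminum alloy: M = 20.1×10⁻³
  alloy steel: M = 12.3×10⁻³
  commercially pure titanium: M = 9.19×10⁻³
  brass: M = 3.57×10⁻³
The maximum is for aluminum alloy.

aluminum alloy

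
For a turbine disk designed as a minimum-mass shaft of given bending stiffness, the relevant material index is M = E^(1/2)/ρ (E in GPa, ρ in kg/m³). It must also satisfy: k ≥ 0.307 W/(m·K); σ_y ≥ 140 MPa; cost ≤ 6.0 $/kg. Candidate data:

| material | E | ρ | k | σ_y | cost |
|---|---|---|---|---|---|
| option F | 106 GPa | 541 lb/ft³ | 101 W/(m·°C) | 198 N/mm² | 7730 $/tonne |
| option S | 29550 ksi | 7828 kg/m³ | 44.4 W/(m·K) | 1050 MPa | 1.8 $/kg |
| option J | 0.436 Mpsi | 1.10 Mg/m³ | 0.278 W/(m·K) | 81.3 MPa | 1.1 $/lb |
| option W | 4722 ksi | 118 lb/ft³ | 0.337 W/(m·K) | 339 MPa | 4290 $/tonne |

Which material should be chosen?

option W

Screen on constraints: k ≥ 0.307 W/(m·K); σ_y ≥ 140 MPa; cost ≤ 6.0 $/kg. Survivors: option S, option W.
After converting to SI:
  option S: E = 203.7 GPa, ρ = 7828 kg/m³
  option W: E = 32.56 GPa, ρ = 1890 kg/m³
  option W: M = 3.02×10⁻³
  option S: M = 1.82×10⁻³
The maximum is for option W.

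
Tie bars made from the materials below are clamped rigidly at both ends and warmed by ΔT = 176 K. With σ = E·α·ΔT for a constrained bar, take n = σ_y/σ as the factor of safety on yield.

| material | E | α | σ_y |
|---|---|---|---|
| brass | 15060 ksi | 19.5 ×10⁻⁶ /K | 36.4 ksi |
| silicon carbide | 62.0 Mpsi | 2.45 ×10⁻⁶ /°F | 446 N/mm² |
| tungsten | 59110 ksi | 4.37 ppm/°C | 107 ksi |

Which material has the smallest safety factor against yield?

With everything in SI (GPa, ×10⁻⁶/K, MPa):
  brass: E = 103.8, α = 19.5, σ_y = 251.0 → σ = 356 MPa, n = 0.704
  silicon carbide: E = 427.5, α = 4.41, σ_y = 446.0 → σ = 332 MPa, n = 1.34
  tungsten: E = 407.5, α = 4.37, σ_y = 737.7 → σ = 313 MPa, n = 2.35
The minimum is brass at n = 0.704.

brass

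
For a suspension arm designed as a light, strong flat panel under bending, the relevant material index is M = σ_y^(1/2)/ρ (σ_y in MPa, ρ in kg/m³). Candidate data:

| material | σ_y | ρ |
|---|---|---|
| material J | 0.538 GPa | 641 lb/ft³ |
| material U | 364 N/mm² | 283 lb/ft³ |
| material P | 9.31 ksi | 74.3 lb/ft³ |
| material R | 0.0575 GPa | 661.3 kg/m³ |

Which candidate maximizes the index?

material R

After converting to SI:
  material J: σ_y = 538.0 MPa, ρ = 10270 kg/m³
  material U: σ_y = 364.0 MPa, ρ = 4533 kg/m³
  material P: σ_y = 64.19 MPa, ρ = 1190 kg/m³
  material R: σ_y = 57.50 MPa, ρ = 661.3 kg/m³
  material R: M = 11.5×10⁻³
  material P: M = 6.73×10⁻³
  material U: M = 4.21×10⁻³
  material J: M = 2.26×10⁻³
The maximum is for material R.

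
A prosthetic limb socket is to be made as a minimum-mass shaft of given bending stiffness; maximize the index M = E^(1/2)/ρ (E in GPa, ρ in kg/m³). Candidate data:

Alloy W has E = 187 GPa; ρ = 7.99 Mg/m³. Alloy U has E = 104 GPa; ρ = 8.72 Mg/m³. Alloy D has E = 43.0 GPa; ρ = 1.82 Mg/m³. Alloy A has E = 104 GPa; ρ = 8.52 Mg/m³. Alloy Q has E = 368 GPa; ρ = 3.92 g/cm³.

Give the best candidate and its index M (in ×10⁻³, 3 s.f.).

In SI units:
  alloy W: E = 187.0 GPa, ρ = 7990 kg/m³
  alloy U: E = 104.0 GPa, ρ = 8720 kg/m³
  alloy D: E = 43.00 GPa, ρ = 1820 kg/m³
  alloy A: E = 104.0 GPa, ρ = 8520 kg/m³
  alloy Q: E = 368.0 GPa, ρ = 3920 kg/m³
  alloy Q: M = 4.89×10⁻³
  alloy D: M = 3.60×10⁻³
  alloy W: M = 1.71×10⁻³
  alloy A: M = 1.20×10⁻³
  alloy U: M = 1.17×10⁻³
The maximum is for alloy Q.

alloy Q, M = 4.89×10⁻³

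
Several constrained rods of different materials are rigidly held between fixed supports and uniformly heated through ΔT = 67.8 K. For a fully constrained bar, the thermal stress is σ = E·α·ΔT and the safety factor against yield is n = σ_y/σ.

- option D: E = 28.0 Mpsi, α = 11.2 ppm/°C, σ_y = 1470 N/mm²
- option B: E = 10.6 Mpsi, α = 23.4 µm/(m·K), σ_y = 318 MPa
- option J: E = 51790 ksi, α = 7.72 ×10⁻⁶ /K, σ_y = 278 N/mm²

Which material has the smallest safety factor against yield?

In consistent units (E in GPa, α in ×10⁻⁶/K, σ_y in MPa):
  option D: E = 193.1, α = 11.2, σ_y = 1470 → σ = 147 MPa, n = 10.0
  option B: E = 73.08, α = 23.4, σ_y = 318.0 → σ = 116 MPa, n = 2.74
  option J: E = 357.1, α = 7.72, σ_y = 278.0 → σ = 187 MPa, n = 1.49
Smallest n: option J with n = 1.49.

option J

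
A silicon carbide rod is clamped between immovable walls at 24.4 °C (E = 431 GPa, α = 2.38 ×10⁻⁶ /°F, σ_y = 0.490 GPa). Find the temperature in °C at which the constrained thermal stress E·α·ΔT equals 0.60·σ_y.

α = 2.38×10⁻⁶/°F × 9/5 = 4.28×10⁻⁶/K.
σ_y = 0.490 GPa = 490.0 MPa.
E·α·ΔT = 294.0 MPa ⇒ ΔT = 294.0 / (431.0×10³ × 4.28×10⁻⁶) = 159.2 K.
T = 24.4 + 159.2 = 183.6 °C.

184 °C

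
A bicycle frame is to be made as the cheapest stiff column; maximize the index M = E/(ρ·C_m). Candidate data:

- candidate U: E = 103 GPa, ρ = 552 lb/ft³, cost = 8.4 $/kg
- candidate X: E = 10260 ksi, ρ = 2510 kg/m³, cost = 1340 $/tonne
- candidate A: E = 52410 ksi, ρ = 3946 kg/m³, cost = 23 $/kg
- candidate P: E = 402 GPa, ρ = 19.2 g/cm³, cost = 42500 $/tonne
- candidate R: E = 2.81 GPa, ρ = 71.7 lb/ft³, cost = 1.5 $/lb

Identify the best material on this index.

In SI units:
  candidate U: E = 103.0 GPa, ρ = 8842 kg/m³, cost = 8.400 $/kg
  candidate X: E = 70.74 GPa, ρ = 2510 kg/m³, cost = 1.340 $/kg
  candidate A: E = 361.4 GPa, ρ = 3946 kg/m³, cost = 23.00 $/kg
  candidate P: E = 402.0 GPa, ρ = 19200 kg/m³, cost = 42.50 $/kg
  candidate R: E = 2.810 GPa, ρ = 1149 kg/m³, cost = 3.307 $/kg
  candidate X: M = 21.0 MN·m per $
  candidate A: M = 3.98 MN·m per $
  candidate U: M = 1.39 MN·m per $
  candidate R: M = 0.740 MN·m per $
  candidate P: M = 0.493 MN·m per $
The maximum is for candidate X.

candidate X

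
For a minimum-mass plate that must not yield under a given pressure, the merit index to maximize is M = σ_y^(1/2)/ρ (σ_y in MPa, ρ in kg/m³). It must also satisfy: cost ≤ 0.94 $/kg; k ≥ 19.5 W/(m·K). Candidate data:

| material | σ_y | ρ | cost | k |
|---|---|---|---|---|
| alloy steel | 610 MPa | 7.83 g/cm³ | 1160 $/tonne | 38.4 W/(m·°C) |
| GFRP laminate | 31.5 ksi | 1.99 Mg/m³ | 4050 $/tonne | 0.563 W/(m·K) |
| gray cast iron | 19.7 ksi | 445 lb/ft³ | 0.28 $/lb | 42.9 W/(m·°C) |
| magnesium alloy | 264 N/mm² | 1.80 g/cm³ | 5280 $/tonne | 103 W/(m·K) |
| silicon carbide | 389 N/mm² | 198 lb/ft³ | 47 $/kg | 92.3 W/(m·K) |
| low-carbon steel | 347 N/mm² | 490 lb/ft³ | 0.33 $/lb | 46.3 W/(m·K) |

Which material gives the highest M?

Screen on constraints: cost ≤ 0.94 $/kg; k ≥ 19.5 W/(m·K). Survivors: gray cast iron, low-carbon steel.
Normalizing units and computing the index:
  gray cast iron: σ_y = 135.8 MPa, ρ = 7128 kg/m³
  low-carbon steel: σ_y = 347.0 MPa, ρ = 7849 kg/m³
  low-carbon steel: M = 2.37×10⁻³
  gray cast iron: M = 1.63×10⁻³
Highest index: low-carbon steel.

low-carbon steel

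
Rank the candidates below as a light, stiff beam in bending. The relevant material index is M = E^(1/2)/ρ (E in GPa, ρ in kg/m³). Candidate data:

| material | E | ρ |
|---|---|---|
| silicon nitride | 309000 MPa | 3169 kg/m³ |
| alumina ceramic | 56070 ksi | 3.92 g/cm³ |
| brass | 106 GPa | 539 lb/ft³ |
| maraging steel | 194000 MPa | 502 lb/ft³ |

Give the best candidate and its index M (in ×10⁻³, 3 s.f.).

Convert each candidate to consistent units, then evaluate M:
  silicon nitride: E = 309.0 GPa, ρ = 3169 kg/m³
  alumina ceramic: E = 386.6 GPa, ρ = 3920 kg/m³
  brass: E = 106.0 GPa, ρ = 8634 kg/m³
  maraging steel: E = 194.0 GPa, ρ = 8041 kg/m³
  silicon nitride: M = 5.55×10⁻³
  alumina ceramic: M = 5.02×10⁻³
  maraging steel: M = 1.73×10⁻³
  brass: M = 1.19×10⁻³
Silicon nitride has the largest M.

silicon nitride, M = 5.55×10⁻³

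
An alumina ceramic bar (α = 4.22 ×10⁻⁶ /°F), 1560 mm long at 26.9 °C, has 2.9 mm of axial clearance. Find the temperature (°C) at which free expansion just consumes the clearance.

272 °C

α = 4.22×10⁻⁶/°F × 9/5 = 7.60×10⁻⁶/K.
α·L₀·ΔT = 2.9 mm ⇒ ΔT = 2.9 / (7.60×10⁻⁶ × 1560.0) = 244.7 K.
T = 26.9 + 244.7 = 271.6 °C.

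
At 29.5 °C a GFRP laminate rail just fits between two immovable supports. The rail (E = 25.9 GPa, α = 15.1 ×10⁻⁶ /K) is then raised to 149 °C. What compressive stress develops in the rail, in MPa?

46.7 MPa

ΔT = 119.5 K. Constrained thermal stress σ = E·α·ΔT = 25.90×10³ MPa × 15.1×10⁻⁶ × 119.5 = 46.7 MPa (compressive).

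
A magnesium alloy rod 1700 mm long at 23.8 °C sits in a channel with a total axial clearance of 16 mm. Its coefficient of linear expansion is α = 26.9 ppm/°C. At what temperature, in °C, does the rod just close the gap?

374 °C

α·L₀·ΔT = 16.0 mm ⇒ ΔT = 16.0 / (26.9×10⁻⁶ × 1700.0) = 349.9 K.
T = 23.8 + 349.9 = 373.7 °C.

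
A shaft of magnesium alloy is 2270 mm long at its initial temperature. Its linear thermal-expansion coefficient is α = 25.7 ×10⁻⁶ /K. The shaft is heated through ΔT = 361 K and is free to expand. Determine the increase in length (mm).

21.1 mm

ΔL = α·L₀·ΔT = 25.7×10⁻⁶ × 2270 mm × 361.0 K = 21.1 mm.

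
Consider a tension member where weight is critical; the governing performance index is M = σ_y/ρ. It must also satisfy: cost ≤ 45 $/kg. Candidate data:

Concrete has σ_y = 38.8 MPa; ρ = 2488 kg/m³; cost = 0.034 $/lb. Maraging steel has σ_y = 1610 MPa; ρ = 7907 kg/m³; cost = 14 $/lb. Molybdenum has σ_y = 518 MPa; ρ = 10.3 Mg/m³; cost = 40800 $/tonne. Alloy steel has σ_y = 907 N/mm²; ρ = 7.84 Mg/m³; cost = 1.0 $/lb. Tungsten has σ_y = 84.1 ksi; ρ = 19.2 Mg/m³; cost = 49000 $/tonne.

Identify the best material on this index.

Screen on constraints: cost ≤ 45 $/kg. Survivors: concrete, maraging steel, molybdenum, alloy steel.
In SI units:
  concrete: σ_y = 38.80 MPa, ρ = 2488 kg/m³
  maraging steel: σ_y = 1610 MPa, ρ = 7907 kg/m³
  molybdenum: σ_y = 518.0 MPa, ρ = 10300 kg/m³
  alloy steel: σ_y = 907.0 MPa, ρ = 7840 kg/m³
  maraging steel: M = 204 kN·m/kg
  alloy steel: M = 116 kN·m/kg
  molybdenum: M = 50.3 kN·m/kg
  concrete: M = 15.6 kN·m/kg
The maximum is for maraging steel.

maraging steel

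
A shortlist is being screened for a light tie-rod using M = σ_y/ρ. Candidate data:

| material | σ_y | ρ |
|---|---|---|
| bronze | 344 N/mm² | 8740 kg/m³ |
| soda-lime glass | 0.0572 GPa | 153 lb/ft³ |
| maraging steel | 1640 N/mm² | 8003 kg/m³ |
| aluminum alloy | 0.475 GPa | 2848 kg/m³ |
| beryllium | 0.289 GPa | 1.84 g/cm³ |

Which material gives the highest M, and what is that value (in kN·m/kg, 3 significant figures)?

In SI units:
  bronze: σ_y = 344.0 MPa, ρ = 8740 kg/m³
  soda-lime glass: σ_y = 57.20 MPa, ρ = 2451 kg/m³
  maraging steel: σ_y = 1640 MPa, ρ = 8003 kg/m³
  aluminum alloy: σ_y = 475.0 MPa, ρ = 2848 kg/m³
  beryllium: σ_y = 289.0 MPa, ρ = 1840 kg/m³
  maraging steel: M = 205 kN·m/kg
  aluminum alloy: M = 167 kN·m/kg
  beryllium: M = 157 kN·m/kg
  bronze: M = 39.4 kN·m/kg
  soda-lime glass: M = 23.3 kN·m/kg
The maximum is for maraging steel.

maraging steel, M = 205 kN·m/kg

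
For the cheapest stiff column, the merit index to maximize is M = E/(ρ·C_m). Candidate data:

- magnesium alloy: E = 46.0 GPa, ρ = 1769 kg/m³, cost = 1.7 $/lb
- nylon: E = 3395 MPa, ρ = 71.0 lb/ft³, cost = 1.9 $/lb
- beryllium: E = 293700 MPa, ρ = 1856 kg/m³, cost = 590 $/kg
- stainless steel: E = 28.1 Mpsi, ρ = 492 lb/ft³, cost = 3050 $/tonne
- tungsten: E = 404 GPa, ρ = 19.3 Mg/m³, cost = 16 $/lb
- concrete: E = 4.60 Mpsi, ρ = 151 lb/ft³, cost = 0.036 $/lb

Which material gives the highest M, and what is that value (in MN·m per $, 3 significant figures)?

concrete, M = 165 MN·m per $

Putting every candidate on a common basis:
  magnesium alloy: E = 46.00 GPa, ρ = 1769 kg/m³, cost = 3.748 $/kg
  nylon: E = 3.395 GPa, ρ = 1137 kg/m³, cost = 4.189 $/kg
  beryllium: E = 293.7 GPa, ρ = 1856 kg/m³, cost = 590.0 $/kg
  stainless steel: E = 193.7 GPa, ρ = 7881 kg/m³, cost = 3.050 $/kg
  tungsten: E = 404.0 GPa, ρ = 19300 kg/m³, cost = 35.27 $/kg
  concrete: E = 31.72 GPa, ρ = 2419 kg/m³, cost = 0.07937 $/kg
  concrete: M = 165 MN·m per $
  stainless steel: M = 8.06 MN·m per $
  magnesium alloy: M = 6.94 MN·m per $
  nylon: M = 0.713 MN·m per $
  tungsten: M = 0.593 MN·m per $
  beryllium: M = 0.268 MN·m per $
Concrete has the largest M.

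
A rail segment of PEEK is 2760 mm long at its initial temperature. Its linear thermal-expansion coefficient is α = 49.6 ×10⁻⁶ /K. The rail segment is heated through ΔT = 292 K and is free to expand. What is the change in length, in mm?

ΔL = α·L₀·ΔT = 49.6×10⁻⁶ × 2760 mm × 292.0 K = 40.0 mm.

40.0 mm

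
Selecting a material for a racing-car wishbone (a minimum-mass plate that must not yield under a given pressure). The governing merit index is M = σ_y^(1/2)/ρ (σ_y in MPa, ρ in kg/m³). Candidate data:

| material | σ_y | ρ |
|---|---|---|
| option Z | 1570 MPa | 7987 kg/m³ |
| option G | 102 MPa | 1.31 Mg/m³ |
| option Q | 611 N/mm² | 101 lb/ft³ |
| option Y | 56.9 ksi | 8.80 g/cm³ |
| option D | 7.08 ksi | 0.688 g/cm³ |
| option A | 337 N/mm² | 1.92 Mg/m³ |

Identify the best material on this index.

In SI units:
  option Z: σ_y = 1570 MPa, ρ = 7987 kg/m³
  option G: σ_y = 102.0 MPa, ρ = 1310 kg/m³
  option Q: σ_y = 611.0 MPa, ρ = 1618 kg/m³
  option Y: σ_y = 392.3 MPa, ρ = 8800 kg/m³
  option D: σ_y = 48.81 MPa, ρ = 688.0 kg/m³
  option A: σ_y = 337.0 MPa, ρ = 1920 kg/m³
  option Q: M = 15.3×10⁻³
  option D: M = 10.2×10⁻³
  option A: M = 9.56×10⁻³
  option G: M = 7.71×10⁻³
  option Z: M = 4.96×10⁻³
  option Y: M = 2.25×10⁻³
Option Q has the largest M.

option Q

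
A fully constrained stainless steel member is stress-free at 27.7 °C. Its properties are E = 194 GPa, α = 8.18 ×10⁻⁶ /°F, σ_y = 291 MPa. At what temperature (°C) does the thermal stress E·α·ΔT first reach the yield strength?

130 °C

α = 8.18×10⁻⁶/°F × 9/5 = 14.7×10⁻⁶/K.
E·α·ΔT = 291.0 MPa ⇒ ΔT = 291.0 / (194.0×10³ × 14.7×10⁻⁶) = 101.9 K.
T = 27.7 + 101.9 = 129.6 °C.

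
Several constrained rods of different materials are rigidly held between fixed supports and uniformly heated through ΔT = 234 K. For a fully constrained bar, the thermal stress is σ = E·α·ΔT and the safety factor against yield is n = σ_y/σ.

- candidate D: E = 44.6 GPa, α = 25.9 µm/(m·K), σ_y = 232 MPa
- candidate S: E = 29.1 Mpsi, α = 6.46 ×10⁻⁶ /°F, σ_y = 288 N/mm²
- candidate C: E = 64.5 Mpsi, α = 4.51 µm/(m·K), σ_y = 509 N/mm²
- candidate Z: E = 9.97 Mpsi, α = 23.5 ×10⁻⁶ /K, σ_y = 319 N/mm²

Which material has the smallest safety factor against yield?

candidate S

Per material, after unit conversion:
  candidate D: E = 44.60, α = 25.9, σ_y = 232.0 → σ = 270 MPa, n = 0.858
  candidate S: E = 200.6, α = 11.6, σ_y = 288.0 → σ = 546 MPa, n = 0.528
  candidate C: E = 444.7, α = 4.51, σ_y = 509.0 → σ = 469 MPa, n = 1.08
  candidate Z: E = 68.74, α = 23.5, σ_y = 319.0 → σ = 378 MPa, n = 0.844
Smallest n: candidate S with n = 0.528.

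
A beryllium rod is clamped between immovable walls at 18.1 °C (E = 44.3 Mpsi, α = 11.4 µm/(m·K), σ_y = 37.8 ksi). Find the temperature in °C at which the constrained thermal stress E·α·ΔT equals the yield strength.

92.9 °C

E = 44.3 Mpsi = 305.4 GPa.
σ_y = 37.8 ksi = 260.6 MPa.
E·α·ΔT = 260.6 MPa ⇒ ΔT = 260.6 / (305.4×10³ × 11.4×10⁻⁶) = 74.85 K.
T = 18.1 + 74.85 = 92.95 °C.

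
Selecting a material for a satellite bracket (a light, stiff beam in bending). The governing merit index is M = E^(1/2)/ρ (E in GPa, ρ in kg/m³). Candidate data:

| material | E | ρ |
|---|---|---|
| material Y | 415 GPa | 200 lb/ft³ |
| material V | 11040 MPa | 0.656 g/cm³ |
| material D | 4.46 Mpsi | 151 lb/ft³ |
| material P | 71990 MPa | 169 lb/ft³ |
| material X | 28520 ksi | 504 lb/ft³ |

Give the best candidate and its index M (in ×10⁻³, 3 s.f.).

material Y, M = 6.36×10⁻³

Normalizing units and computing the index:
  material Y: E = 415.0 GPa, ρ = 3204 kg/m³
  material V: E = 11.04 GPa, ρ = 656.0 kg/m³
  material D: E = 30.75 GPa, ρ = 2419 kg/m³
  material P: E = 71.99 GPa, ρ = 2707 kg/m³
  material X: E = 196.6 GPa, ρ = 8073 kg/m³
  material Y: M = 6.36×10⁻³
  material V: M = 5.07×10⁻³
  material P: M = 3.13×10⁻³
  material D: M = 2.29×10⁻³
  material X: M = 1.74×10⁻³
The maximum is for material Y.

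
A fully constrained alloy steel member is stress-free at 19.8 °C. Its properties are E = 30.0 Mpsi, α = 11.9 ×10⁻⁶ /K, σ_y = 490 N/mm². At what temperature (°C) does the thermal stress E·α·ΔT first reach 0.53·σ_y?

125 °C

E = 30.0 Mpsi = 206.8 GPa.
σ_y = 490 N/mm² = 490.0 MPa.
E·α·ΔT = 259.7 MPa ⇒ ΔT = 259.7 / (206.8×10³ × 11.9×10⁻⁶) = 105.5 K.
T = 19.8 + 105.5 = 125.3 °C.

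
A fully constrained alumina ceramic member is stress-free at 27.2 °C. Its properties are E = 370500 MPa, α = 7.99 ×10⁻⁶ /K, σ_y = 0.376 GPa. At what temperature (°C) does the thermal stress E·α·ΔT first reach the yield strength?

E = 370500 MPa = 370.5 GPa.
σ_y = 0.376 GPa = 376.0 MPa.
E·α·ΔT = 376.0 MPa ⇒ ΔT = 376.0 / (370.5×10³ × 7.99×10⁻⁶) = 127.0 K.
T = 27.2 + 127.0 = 154.2 °C.

154 °C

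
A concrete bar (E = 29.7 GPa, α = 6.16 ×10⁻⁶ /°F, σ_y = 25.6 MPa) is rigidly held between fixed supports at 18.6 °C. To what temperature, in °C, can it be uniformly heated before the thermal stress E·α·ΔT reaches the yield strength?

α = 6.16×10⁻⁶/°F × 9/5 = 11.1×10⁻⁶/K.
E·α·ΔT = 25.60 MPa ⇒ ΔT = 25.60 / (29.70×10³ × 11.1×10⁻⁶) = 77.74 K.
T = 18.6 + 77.74 = 96.34 °C.

96.3 °C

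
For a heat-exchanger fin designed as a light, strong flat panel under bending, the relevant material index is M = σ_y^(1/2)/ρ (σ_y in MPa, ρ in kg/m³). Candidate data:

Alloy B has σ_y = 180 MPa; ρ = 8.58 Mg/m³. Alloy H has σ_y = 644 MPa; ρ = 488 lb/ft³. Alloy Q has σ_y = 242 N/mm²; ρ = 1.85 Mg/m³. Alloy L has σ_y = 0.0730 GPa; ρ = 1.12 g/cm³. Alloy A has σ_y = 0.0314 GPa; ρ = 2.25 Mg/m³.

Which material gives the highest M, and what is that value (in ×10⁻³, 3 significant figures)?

Normalizing units and computing the index:
  alloy B: σ_y = 180.0 MPa, ρ = 8580 kg/m³
  alloy H: σ_y = 644.0 MPa, ρ = 7817 kg/m³
  alloy Q: σ_y = 242.0 MPa, ρ = 1850 kg/m³
  alloy L: σ_y = 73.00 MPa, ρ = 1120 kg/m³
  alloy A: σ_y = 31.40 MPa, ρ = 2250 kg/m³
  alloy Q: M = 8.41×10⁻³
  alloy L: M = 7.63×10⁻³
  alloy H: M = 3.25×10⁻³
  alloy A: M = 2.49×10⁻³
  alloy B: M = 1.56×10⁻³
Alloy Q has the largest M.

alloy Q, M = 8.41×10⁻³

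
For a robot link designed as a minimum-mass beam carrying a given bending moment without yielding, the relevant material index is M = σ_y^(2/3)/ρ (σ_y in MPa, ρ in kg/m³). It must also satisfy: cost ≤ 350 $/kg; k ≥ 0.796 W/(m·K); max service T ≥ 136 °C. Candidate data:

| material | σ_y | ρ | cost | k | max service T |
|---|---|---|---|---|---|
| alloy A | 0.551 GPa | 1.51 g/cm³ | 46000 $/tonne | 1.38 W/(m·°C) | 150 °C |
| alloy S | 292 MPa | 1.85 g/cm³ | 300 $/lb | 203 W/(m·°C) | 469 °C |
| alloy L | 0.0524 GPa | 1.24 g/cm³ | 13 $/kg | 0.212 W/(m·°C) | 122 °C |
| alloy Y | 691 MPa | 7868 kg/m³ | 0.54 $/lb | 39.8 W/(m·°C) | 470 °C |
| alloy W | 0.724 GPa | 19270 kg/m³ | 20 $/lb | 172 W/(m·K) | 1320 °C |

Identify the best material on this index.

alloy A

Screen on constraints: cost ≤ 350 $/kg; k ≥ 0.796 W/(m·K); max service T ≥ 136 °C. Survivors: alloy A, alloy Y, alloy W.
Convert each candidate to consistent units, then evaluate M:
  alloy A: σ_y = 551.0 MPa, ρ = 1510 kg/m³
  alloy Y: σ_y = 691.0 MPa, ρ = 7868 kg/m³
  alloy W: σ_y = 724.0 MPa, ρ = 19270 kg/m³
  alloy A: M = 44.5×10⁻³
  alloy Y: M = 9.93×10⁻³
  alloy W: M = 4.18×10⁻³
Alloy A has the largest M.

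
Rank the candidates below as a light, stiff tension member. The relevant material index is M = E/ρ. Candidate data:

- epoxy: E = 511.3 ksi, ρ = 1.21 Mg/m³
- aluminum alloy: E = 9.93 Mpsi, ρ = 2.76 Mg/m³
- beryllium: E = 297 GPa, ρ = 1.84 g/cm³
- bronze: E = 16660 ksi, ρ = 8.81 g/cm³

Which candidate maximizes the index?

beryllium

Normalizing units and computing the index:
  epoxy: E = 3.525 GPa, ρ = 1210 kg/m³
  aluminum alloy: E = 68.46 GPa, ρ = 2760 kg/m³
  beryllium: E = 297.0 GPa, ρ = 1840 kg/m³
  bronze: E = 114.9 GPa, ρ = 8810 kg/m³
  beryllium: M = 161 MN·m/kg
  aluminum alloy: M = 24.8 MN·m/kg
  bronze: M = 13.0 MN·m/kg
  epoxy: M = 2.91 MN·m/kg
The maximum is for beryllium.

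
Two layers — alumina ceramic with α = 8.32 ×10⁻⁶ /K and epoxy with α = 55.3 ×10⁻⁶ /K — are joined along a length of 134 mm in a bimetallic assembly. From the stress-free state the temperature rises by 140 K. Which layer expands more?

α(alumina ceramic) = 8.32×10⁻⁶/K vs α(epoxy) = 55.3×10⁻⁶/K.
Higher α expands more for the same ΔT: epoxy.

epoxy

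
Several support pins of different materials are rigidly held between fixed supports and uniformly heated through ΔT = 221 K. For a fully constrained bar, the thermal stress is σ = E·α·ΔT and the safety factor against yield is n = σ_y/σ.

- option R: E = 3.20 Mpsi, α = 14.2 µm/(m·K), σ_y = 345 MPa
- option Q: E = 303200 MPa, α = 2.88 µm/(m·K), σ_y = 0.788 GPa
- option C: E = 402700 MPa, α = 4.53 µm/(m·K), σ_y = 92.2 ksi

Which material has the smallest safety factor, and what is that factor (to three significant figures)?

option C, n = 1.58

With everything in SI (GPa, ×10⁻⁶/K, MPa):
  option R: E = 22.06, α = 14.2, σ_y = 345.0 → σ = 69.2 MPa, n = 4.98
  option Q: E = 303.2, α = 2.88, σ_y = 788.0 → σ = 193 MPa, n = 4.08
  option C: E = 402.7, α = 4.53, σ_y = 635.7 → σ = 403 MPa, n = 1.58
Option C has the lowest safety factor, n = 1.58.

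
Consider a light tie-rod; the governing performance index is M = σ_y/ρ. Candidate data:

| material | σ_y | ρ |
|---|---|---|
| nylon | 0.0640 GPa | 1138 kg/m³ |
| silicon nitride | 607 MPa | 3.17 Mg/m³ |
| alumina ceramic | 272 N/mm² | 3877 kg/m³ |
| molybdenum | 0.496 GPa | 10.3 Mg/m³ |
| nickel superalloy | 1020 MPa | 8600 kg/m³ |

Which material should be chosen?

After converting to SI:
  nylon: σ_y = 64.00 MPa, ρ = 1138 kg/m³
  silicon nitride: σ_y = 607.0 MPa, ρ = 3170 kg/m³
  alumina ceramic: σ_y = 272.0 MPa, ρ = 3877 kg/m³
  molybdenum: σ_y = 496.0 MPa, ρ = 10300 kg/m³
  nickel superalloy: σ_y = 1020 MPa, ρ = 8600 kg/m³
  silicon nitride: M = 191 kN·m/kg
  nickel superalloy: M = 119 kN·m/kg
  alumina ceramic: M = 70.2 kN·m/kg
  nylon: M = 56.2 kN·m/kg
  molybdenum: M = 48.2 kN·m/kg
Silicon nitride has the largest M.

silicon nitride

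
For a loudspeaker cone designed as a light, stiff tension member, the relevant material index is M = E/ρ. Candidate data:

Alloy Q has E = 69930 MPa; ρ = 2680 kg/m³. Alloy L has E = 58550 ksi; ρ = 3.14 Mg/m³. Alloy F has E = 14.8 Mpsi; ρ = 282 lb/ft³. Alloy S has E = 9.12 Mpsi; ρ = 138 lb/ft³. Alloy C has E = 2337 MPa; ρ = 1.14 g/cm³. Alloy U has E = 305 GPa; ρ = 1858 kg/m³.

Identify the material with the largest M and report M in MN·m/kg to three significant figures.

alloy U, M = 164 MN·m/kg

Normalizing units and computing the index:
  alloy Q: E = 69.93 GPa, ρ = 2680 kg/m³
  alloy L: E = 403.7 GPa, ρ = 3140 kg/m³
  alloy F: E = 102.0 GPa, ρ = 4517 kg/m³
  alloy S: E = 62.88 GPa, ρ = 2211 kg/m³
  alloy C: E = 2.337 GPa, ρ = 1140 kg/m³
  alloy U: E = 305.0 GPa, ρ = 1858 kg/m³
  alloy U: M = 164 MN·m/kg
  alloy L: M = 129 MN·m/kg
  alloy S: M = 28.4 MN·m/kg
  alloy Q: M = 26.1 MN·m/kg
  alloy F: M = 22.6 MN·m/kg
  alloy C: M = 2.05 MN·m/kg
Highest index: alloy U.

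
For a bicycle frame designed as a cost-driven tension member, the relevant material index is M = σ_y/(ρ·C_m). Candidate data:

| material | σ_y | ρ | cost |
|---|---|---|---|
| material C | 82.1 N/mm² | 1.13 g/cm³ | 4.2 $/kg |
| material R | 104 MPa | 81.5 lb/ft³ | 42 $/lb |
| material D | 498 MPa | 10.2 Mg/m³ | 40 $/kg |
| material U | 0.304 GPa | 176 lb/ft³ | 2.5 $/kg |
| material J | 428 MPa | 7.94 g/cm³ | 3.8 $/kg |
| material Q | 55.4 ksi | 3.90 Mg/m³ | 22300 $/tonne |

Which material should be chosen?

In SI units:
  material C: σ_y = 82.10 MPa, ρ = 1130 kg/m³, cost = 4.200 $/kg
  material R: σ_y = 104.0 MPa, ρ = 1306 kg/m³, cost = 92.59 $/kg
  material D: σ_y = 498.0 MPa, ρ = 10200 kg/m³, cost = 40.00 $/kg
  material U: σ_y = 304.0 MPa, ρ = 2819 kg/m³, cost = 2.500 $/kg
  material J: σ_y = 428.0 MPa, ρ = 7940 kg/m³, cost = 3.800 $/kg
  material Q: σ_y = 382.0 MPa, ρ = 3900 kg/m³, cost = 22.30 $/kg
  material U: M = 43.1 kN·m per $
  material C: M = 17.3 kN·m per $
  material J: M = 14.2 kN·m per $
  material Q: M = 4.39 kN·m per $
  material D: M = 1.22 kN·m per $
  material R: M = 0.860 kN·m per $
Material U ranks first.

material U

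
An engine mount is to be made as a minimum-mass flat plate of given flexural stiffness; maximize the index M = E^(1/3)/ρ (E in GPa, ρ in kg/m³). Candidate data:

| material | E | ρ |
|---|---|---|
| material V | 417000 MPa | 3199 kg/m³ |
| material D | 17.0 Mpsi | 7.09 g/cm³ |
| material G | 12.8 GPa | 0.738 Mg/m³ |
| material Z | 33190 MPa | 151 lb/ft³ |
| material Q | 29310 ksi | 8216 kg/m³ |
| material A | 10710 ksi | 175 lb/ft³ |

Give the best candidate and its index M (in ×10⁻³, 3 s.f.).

Putting every candidate on a common basis:
  material V: E = 417.0 GPa, ρ = 3199 kg/m³
  material D: E = 117.2 GPa, ρ = 7090 kg/m³
  material G: E = 12.80 GPa, ρ = 738.0 kg/m³
  material Z: E = 33.19 GPa, ρ = 2419 kg/m³
  material Q: E = 202.1 GPa, ρ = 8216 kg/m³
  material A: E = 73.84 GPa, ρ = 2803 kg/m³
  material G: M = 3.17×10⁻³
  material V: M = 2.34×10⁻³
  material A: M = 1.50×10⁻³
  material Z: M = 1.33×10⁻³
  material Q: M = 0.714×10⁻³
  material D: M = 0.690×10⁻³
Material G has the largest M.

material G, M = 3.17×10⁻³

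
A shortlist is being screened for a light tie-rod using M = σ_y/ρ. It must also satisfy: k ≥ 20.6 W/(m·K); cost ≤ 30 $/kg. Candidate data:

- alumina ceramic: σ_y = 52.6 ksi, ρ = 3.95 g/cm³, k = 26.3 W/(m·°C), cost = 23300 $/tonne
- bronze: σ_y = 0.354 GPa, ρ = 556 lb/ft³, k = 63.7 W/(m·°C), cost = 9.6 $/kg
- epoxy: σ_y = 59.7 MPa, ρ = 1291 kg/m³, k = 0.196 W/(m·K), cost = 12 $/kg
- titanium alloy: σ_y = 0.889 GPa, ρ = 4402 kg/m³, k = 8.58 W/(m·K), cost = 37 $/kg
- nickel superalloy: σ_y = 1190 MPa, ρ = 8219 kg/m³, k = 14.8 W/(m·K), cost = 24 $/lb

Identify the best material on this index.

Screen on constraints: k ≥ 20.6 W/(m·K); cost ≤ 30 $/kg. Survivors: alumina ceramic, bronze.
Convert each candidate to consistent units, then evaluate M:
  alumina ceramic: σ_y = 362.7 MPa, ρ = 3950 kg/m³
  bronze: σ_y = 354.0 MPa, ρ = 8906 kg/m³
  alumina ceramic: M = 91.8 kN·m/kg
  bronze: M = 39.7 kN·m/kg
The maximum is for alumina ceramic.

alumina ceramic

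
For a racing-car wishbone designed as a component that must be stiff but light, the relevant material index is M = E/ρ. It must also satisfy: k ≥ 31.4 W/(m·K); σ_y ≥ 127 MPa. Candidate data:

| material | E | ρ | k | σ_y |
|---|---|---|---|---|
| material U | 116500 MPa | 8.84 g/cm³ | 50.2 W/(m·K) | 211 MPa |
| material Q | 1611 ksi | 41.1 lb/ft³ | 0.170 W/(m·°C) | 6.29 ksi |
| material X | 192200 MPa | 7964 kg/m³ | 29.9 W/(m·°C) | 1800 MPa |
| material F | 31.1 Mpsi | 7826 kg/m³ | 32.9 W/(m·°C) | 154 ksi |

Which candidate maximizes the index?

Screen on constraints: k ≥ 31.4 W/(m·K); σ_y ≥ 127 MPa. Survivors: material U, material F.
After converting to SI:
  material U: E = 116.5 GPa, ρ = 8840 kg/m³
  material F: E = 214.4 GPa, ρ = 7826 kg/m³
  material F: M = 27.4 MN·m/kg
  material U: M = 13.2 MN·m/kg
Material F has the largest M.

material F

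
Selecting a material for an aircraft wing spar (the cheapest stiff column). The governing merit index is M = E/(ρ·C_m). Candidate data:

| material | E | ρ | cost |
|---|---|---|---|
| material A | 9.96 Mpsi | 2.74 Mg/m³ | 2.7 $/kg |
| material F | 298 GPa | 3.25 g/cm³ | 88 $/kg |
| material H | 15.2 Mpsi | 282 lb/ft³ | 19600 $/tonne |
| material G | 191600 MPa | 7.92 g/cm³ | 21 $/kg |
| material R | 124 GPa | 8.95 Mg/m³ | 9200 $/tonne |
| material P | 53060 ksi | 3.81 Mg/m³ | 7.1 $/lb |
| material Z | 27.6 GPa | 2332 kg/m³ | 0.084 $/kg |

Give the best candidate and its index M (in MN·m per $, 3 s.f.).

material Z, M = 141 MN·m per $

In SI units:
  material A: E = 68.67 GPa, ρ = 2740 kg/m³, cost = 2.700 $/kg
  material F: E = 298.0 GPa, ρ = 3250 kg/m³, cost = 88.00 $/kg
  material H: E = 104.8 GPa, ρ = 4517 kg/m³, cost = 19.60 $/kg
  material G: E = 191.6 GPa, ρ = 7920 kg/m³, cost = 21.00 $/kg
  material R: E = 124.0 GPa, ρ = 8950 kg/m³, cost = 9.200 $/kg
  material P: E = 365.8 GPa, ρ = 3810 kg/m³, cost = 15.65 $/kg
  material Z: E = 27.60 GPa, ρ = 2332 kg/m³, cost = 0.08400 $/kg
  material Z: M = 141 MN·m per $
  material A: M = 9.28 MN·m per $
  material P: M = 6.13 MN·m per $
  material R: M = 1.51 MN·m per $
  material H: M = 1.18 MN·m per $
  material G: M = 1.15 MN·m per $
  material F: M = 1.04 MN·m per $
Material Z has the largest M.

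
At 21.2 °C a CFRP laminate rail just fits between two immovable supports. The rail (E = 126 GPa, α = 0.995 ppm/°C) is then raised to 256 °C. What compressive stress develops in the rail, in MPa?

29.4 MPa

ΔT = 234.8 K. Constrained thermal stress σ = E·α·ΔT = 126.0×10³ MPa × 0.995×10⁻⁶ × 234.8 = 29.4 MPa (compressive).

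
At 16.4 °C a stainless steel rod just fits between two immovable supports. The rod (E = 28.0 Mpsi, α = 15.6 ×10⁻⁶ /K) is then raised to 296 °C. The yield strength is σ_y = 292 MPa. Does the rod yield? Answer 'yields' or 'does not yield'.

yields

E = 28.0 Mpsi = 193.1 GPa.
ΔT = 279.6 K. Constrained thermal stress σ = E·α·ΔT = 193.1×10³ MPa × 15.6×10⁻⁶ × 279.6 = 842 MPa (compressive).
Compare to σ_y = 292 MPa: σ ≥ σ_y, so it yields.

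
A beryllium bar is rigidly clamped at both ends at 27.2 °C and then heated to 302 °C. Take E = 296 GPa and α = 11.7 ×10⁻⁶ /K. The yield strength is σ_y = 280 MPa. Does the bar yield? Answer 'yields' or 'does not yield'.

ΔT = 274.8 K. Constrained thermal stress σ = E·α·ΔT = 296.0×10³ MPa × 11.7×10⁻⁶ × 274.8 = 952 MPa (compressive).
Compare to σ_y = 280 MPa: σ ≥ σ_y, so it yields.

yields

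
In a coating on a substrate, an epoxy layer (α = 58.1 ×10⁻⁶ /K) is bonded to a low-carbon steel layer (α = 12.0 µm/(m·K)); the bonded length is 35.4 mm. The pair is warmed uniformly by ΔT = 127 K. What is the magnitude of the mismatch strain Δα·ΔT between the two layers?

Δα = |58.1 − 12.0|×10⁻⁶/K = 46.1×10⁻⁶/K.
Mismatch strain = Δα·ΔT = 46.1×10⁻⁶ × 127.0 = 5.85×10⁻³.

5.85×10⁻³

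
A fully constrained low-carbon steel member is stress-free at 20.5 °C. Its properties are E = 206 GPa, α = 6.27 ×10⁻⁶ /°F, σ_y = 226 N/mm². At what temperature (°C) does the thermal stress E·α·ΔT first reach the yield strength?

118 °C

α = 6.27×10⁻⁶/°F × 9/5 = 11.3×10⁻⁶/K.
σ_y = 226 N/mm² = 226.0 MPa.
E·α·ΔT = 226.0 MPa ⇒ ΔT = 226.0 / (206.0×10³ × 11.3×10⁻⁶) = 97.21 K.
T = 20.5 + 97.21 = 117.7 °C.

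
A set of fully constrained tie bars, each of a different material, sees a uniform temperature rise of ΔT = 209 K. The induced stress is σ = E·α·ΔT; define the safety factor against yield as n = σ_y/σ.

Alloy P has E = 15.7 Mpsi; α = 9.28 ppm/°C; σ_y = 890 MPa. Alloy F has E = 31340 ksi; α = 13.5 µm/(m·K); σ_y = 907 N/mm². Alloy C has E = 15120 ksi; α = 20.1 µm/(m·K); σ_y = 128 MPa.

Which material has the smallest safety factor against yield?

alloy C

In consistent units (E in GPa, α in ×10⁻⁶/K, σ_y in MPa):
  alloy P: E = 108.2, α = 9.28, σ_y = 890.0 → σ = 210 MPa, n = 4.24
  alloy F: E = 216.1, α = 13.5, σ_y = 907.0 → σ = 610 MPa, n = 1.49
  alloy C: E = 104.2, α = 20.1, σ_y = 128.0 → σ = 438 MPa, n = 0.292
The minimum is alloy C at n = 0.292.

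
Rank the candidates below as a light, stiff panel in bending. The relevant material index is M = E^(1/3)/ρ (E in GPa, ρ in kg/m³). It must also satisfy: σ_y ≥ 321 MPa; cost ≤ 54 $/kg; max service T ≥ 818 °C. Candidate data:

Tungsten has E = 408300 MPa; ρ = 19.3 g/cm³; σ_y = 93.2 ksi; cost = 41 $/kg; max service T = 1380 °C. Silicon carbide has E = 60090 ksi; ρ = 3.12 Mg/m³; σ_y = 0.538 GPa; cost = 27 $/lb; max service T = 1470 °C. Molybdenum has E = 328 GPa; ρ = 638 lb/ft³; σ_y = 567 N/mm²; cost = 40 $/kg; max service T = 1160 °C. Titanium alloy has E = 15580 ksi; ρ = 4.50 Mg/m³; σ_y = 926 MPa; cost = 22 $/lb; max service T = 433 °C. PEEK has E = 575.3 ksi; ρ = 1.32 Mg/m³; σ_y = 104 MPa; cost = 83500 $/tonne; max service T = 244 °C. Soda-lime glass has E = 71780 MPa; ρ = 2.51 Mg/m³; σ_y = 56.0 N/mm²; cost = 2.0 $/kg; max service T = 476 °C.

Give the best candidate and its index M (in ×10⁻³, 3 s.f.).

molybdenum, M = 0.675×10⁻³

Screen on constraints: σ_y ≥ 321 MPa; cost ≤ 54 $/kg; max service T ≥ 818 °C. Survivors: tungsten, molybdenum.
After converting to SI:
  tungsten: E = 408.3 GPa, ρ = 19300 kg/m³
  molybdenum: E = 328.0 GPa, ρ = 10220 kg/m³
  molybdenum: M = 0.675×10⁻³
  tungsten: M = 0.384×10⁻³
Highest index: molybdenum.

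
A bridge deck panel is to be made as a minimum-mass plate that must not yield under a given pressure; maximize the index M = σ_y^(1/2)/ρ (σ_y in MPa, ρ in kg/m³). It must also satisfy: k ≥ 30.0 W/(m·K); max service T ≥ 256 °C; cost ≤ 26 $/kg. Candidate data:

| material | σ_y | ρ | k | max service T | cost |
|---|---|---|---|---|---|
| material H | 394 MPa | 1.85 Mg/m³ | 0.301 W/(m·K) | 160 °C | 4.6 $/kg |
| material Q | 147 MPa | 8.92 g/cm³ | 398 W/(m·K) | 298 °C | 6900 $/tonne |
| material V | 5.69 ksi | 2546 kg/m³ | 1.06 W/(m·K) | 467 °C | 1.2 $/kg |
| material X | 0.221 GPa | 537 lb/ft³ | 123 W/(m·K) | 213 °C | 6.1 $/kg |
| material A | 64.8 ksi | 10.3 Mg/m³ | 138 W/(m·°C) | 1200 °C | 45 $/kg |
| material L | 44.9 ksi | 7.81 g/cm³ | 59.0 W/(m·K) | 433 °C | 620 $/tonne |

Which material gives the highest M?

Screen on constraints: k ≥ 30.0 W/(m·K); max service T ≥ 256 °C; cost ≤ 26 $/kg. Survivors: material Q, material L.
Convert each candidate to consistent units, then evaluate M:
  material Q: σ_y = 147.0 MPa, ρ = 8920 kg/m³
  material L: σ_y = 309.6 MPa, ρ = 7810 kg/m³
  material L: M = 2.25×10⁻³
  material Q: M = 1.36×10⁻³
Material L ranks first.

material L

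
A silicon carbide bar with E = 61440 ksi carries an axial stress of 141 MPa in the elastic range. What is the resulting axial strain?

E = 61440 ksi = 423.6 GPa = 423600 MPa.
ε = σ/E = 141 / 423600 = 3.33×10⁻⁴.

3.33×10⁻⁴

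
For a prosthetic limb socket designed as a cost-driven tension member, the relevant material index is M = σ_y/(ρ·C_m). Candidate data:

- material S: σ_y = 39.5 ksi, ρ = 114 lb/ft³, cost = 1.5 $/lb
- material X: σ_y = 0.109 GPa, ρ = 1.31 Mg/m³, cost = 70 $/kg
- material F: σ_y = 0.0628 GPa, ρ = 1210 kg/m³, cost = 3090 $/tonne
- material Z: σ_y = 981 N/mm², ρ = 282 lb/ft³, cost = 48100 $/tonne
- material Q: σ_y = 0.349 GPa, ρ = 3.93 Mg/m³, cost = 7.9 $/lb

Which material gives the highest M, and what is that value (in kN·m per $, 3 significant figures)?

Normalizing units and computing the index:
  material S: σ_y = 272.3 MPa, ρ = 1826 kg/m³, cost = 3.307 $/kg
  material X: σ_y = 109.0 MPa, ρ = 1310 kg/m³, cost = 70.00 $/kg
  material F: σ_y = 62.80 MPa, ρ = 1210 kg/m³, cost = 3.090 $/kg
  material Z: σ_y = 981.0 MPa, ρ = 4517 kg/m³, cost = 48.10 $/kg
  material Q: σ_y = 349.0 MPa, ρ = 3930 kg/m³, cost = 17.42 $/kg
  material S: M = 45.1 kN·m per $
  material F: M = 16.8 kN·m per $
  material Q: M = 5.10 kN·m per $
  material Z: M = 4.51 kN·m per $
  material X: M = 1.19 kN·m per $
Material S ranks first.

material S, M = 45.1 kN·m per $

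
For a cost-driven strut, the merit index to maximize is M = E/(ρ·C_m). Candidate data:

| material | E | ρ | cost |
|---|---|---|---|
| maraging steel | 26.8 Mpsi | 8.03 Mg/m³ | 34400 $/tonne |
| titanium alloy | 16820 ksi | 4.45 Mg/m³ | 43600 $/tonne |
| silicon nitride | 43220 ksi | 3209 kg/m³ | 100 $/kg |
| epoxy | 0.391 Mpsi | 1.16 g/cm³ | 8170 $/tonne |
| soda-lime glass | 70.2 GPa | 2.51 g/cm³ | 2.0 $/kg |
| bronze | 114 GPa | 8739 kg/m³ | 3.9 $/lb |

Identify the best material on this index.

soda-lime glass

Convert each candidate to consistent units, then evaluate M:
  maraging steel: E = 184.8 GPa, ρ = 8030 kg/m³, cost = 34.40 $/kg
  titanium alloy: E = 116.0 GPa, ρ = 4450 kg/m³, cost = 43.60 $/kg
  silicon nitride: E = 298.0 GPa, ρ = 3209 kg/m³, cost = 100.0 $/kg
  epoxy: E = 2.696 GPa, ρ = 1160 kg/m³, cost = 8.170 $/kg
  soda-lime glass: E = 70.20 GPa, ρ = 2510 kg/m³, cost = 2.000 $/kg
  bronze: E = 114.0 GPa, ρ = 8739 kg/m³, cost = 8.598 $/kg
  soda-lime glass: M = 14.0 MN·m per $
  bronze: M = 1.52 MN·m per $
  silicon nitride: M = 0.929 MN·m per $
  maraging steel: M = 0.669 MN·m per $
  titanium alloy: M = 0.598 MN·m per $
  epoxy: M = 0.284 MN·m per $
The maximum is for soda-lime glass.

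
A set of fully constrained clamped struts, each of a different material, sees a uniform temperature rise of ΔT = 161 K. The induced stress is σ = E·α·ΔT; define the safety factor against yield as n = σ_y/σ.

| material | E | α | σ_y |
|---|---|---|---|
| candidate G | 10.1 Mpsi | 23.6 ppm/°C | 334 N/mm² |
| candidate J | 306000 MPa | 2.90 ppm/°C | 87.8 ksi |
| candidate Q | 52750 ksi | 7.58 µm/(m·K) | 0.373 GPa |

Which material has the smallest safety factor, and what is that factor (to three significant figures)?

In consistent units (E in GPa, α in ×10⁻⁶/K, σ_y in MPa):
  candidate G: E = 69.64, α = 23.6, σ_y = 334.0 → σ = 265 MPa, n = 1.26
  candidate J: E = 306.0, α = 2.90, σ_y = 605.4 → σ = 143 MPa, n = 4.24
  candidate Q: E = 363.7, α = 7.58, σ_y = 373.0 → σ = 444 MPa, n = 0.840
Candidate Q has the lowest safety factor, n = 0.840.

candidate Q, n = 0.840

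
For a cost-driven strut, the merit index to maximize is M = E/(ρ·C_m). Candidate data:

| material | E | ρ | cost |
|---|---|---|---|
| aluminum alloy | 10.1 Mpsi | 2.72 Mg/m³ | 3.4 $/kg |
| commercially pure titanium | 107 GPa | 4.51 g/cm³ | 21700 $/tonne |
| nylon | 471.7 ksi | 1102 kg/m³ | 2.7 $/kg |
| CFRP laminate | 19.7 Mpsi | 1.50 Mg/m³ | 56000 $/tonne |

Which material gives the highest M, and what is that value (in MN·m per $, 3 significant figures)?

aluminum alloy, M = 7.53 MN·m per $

Normalizing units and computing the index:
  aluminum alloy: E = 69.64 GPa, ρ = 2720 kg/m³, cost = 3.400 $/kg
  commercially pure titanium: E = 107.0 GPa, ρ = 4510 kg/m³, cost = 21.70 $/kg
  nylon: E = 3.252 GPa, ρ = 1102 kg/m³, cost = 2.700 $/kg
  CFRP laminate: E = 135.8 GPa, ρ = 1500 kg/m³, cost = 56.00 $/kg
  aluminum alloy: M = 7.53 MN·m per $
  CFRP laminate: M = 1.62 MN·m per $
  commercially pure titanium: M = 1.09 MN·m per $
  nylon: M = 1.09 MN·m per $
The maximum is for aluminum alloy.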